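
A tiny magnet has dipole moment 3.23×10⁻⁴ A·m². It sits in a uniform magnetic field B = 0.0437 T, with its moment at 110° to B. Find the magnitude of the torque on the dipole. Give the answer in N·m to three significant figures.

Torque on a magnetic dipole: τ = mB sinθ.
τ = (3.23×10⁻⁴)(0.0437)·sin110° = 1.326×10⁻⁵ N·m.

τ ≈ 1.33×10⁻⁵ N·m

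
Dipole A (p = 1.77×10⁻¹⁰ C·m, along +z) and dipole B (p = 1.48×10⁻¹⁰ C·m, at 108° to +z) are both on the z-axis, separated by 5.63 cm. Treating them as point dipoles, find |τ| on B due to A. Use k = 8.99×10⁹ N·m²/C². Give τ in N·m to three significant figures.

τ ≈ 2.51×10⁻⁶ N·m

The second dipole sits on the axis of the first, so the field there is axial: E₁ = 2kp₁/r³ along +z.
E₁ = 2(8.99×10⁹)(1.77×10⁻¹⁰)/(0.0563)³ = 1.783×10⁴ N/C.
Torque on the second dipole: τ = p₂ E₁ sinθ.
τ = (1.48×10⁻¹⁰)(1.783×10⁴)·sin108° = 2.510×10⁻⁶ N·m.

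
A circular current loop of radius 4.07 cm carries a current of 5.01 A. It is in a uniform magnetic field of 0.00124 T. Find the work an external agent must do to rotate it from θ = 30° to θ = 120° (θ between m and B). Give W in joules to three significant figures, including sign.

Magnetic moment m = IA = Iπa² = (5.01)·π·(0.0407)² = 0.02607 A·m².
W_ext = ΔU = −mB cosθ₂ + mB cosθ₁ = mB(cosθ₁ − cosθ₂).
W = (0.02607)(0.00124)·(cos30° − cos120°) = (3.233×10⁻⁵)·(+1.3660) = 4.416×10⁻⁵ J.

W ≈ 4.42×10⁻⁵ J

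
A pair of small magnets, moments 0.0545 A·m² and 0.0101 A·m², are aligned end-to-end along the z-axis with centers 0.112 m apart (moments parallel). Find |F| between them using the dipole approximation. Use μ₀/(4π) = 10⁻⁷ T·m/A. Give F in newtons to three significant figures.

F ≈ 2.10×10⁻⁶ N

On-axis B of dipole 1: B = (μ₀/4π)·2m₁/r³. Force on dipole 2: F = m₂·dB/dr.
dB/dr = −(μ₀/4π)·6m₁/r⁴, so |F| = (μ₀/4π)·6m₁m₂/r⁴.
F = 6(10⁻⁷)(0.0545)(0.0101)/(0.112)⁴ = 2.099×10⁻⁶ N.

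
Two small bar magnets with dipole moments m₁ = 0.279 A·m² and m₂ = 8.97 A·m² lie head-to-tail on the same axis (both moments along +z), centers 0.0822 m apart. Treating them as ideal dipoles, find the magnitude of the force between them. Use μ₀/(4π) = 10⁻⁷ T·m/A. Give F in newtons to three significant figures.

On-axis B of dipole 1: B = (μ₀/4π)·2m₁/r³. Force on dipole 2: F = m₂·dB/dr.
dB/dr = −(μ₀/4π)·6m₁/r⁴, so |F| = (μ₀/4π)·6m₁m₂/r⁴.
F = 6(10⁻⁷)(0.279)(8.97)/(0.0822)⁴ = 0.03289 N.

F ≈ 0.0329 N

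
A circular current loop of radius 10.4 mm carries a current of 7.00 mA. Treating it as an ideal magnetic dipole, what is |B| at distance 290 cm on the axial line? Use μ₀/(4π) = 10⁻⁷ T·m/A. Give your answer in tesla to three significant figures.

Magnetic moment m = IA = Iπa² = (0.00700)·π·(0.0104)² = 2.379×10⁻⁶ A·m².
On axis B = (μ₀/4π)·2m/r³.
B = 2·(10⁻⁷)·(2.379×10⁻⁶) / (2.90)³ = 1.951×10⁻¹⁴ T.

B ≈ 1.95×10⁻¹⁴ T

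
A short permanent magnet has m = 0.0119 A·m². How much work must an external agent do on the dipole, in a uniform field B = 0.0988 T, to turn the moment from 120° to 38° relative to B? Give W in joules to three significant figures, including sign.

W_ext = ΔU = −mB cosθ₂ + mB cosθ₁ = mB(cosθ₁ − cosθ₂).
W = (0.0119)(0.0988)·(cos120° − cos38°) = (0.001176)·(-1.2880) = -0.001514 J.

W ≈ -0.00151 J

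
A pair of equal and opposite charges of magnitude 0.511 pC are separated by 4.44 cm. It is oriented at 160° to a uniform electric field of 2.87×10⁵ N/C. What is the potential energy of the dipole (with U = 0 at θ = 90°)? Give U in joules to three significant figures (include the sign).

Dipole moment p = qd = (5.11×10⁻¹³ C)(0.0444 m) = 2.269×10⁻¹⁴ C·m.
U = −p·E = −pE cosθ.
U = −(2.269×10⁻¹⁴)(2.87×10⁵)·cos160° = 6.119×10⁻⁹ J.

U ≈ 6.12×10⁻⁹ J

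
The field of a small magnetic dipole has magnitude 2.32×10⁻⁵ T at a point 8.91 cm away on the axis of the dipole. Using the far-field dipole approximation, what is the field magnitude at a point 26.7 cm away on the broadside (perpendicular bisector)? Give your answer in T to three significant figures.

B ≈ 4.31×10⁻⁷ T

Dipole fields scale as 1/r³ in the far field.
The axial field is twice the equatorial field at the same r, so the geometry factor is 1/2.
B₂ = B₁ · (1/2) · (r₁/r₂)³ = 2.32×10⁻⁵ · 0.5 · (8.91/26.7)³.
(r₁/r₂)³ = (0.3337)³ = 0.03716.
B₂ ≈ 4.311×10⁻⁷ T.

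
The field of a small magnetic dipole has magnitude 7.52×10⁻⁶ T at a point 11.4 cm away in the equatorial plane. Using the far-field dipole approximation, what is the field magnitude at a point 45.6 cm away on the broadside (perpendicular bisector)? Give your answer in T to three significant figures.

Dipole fields scale as 1/r³ in the far field; the geometry is the same at both points.
B₂ = B₁ · (r₁/r₂)³ = 7.52×10⁻⁶ · (11.4/45.6)³.
(r₁/r₂)³ = (0.25)³ = 0.01562.
B₂ ≈ 1.175×10⁻⁷ T.

B ≈ 1.18×10⁻⁷ T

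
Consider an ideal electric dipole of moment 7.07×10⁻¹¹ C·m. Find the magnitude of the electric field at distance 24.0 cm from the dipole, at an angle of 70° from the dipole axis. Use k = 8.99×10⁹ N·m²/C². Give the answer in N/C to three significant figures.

At angle θ the dipole field magnitude is E = (kp/r³)·√(1 + 3cos²θ).
kp/r³ = (8.99×10⁹)(7.07×10⁻¹¹) / (0.240)³ = 45.98 N/C.
√(1 + 3cos²70°) = √(1 + 3·0.1170) = √1.3509 ≈ 1.1623.
E ≈ 45.98 × 1.162 = 53.44 N/C.

E ≈ 53.4 N/C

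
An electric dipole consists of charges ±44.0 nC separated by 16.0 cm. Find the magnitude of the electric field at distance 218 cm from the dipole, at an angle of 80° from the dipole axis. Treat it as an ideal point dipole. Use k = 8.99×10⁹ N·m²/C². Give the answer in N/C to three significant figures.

E ≈ 6.38 N/C

Dipole moment p = qd = (4.40×10⁻⁸ C)(0.160 m) = 7.04×10⁻⁹ C·m.
At angle θ the dipole field magnitude is E = (kp/r³)·√(1 + 3cos²θ).
kp/r³ = (8.99×10⁹)(7.04×10⁻⁹) / (2.18)³ = 6.109 N/C.
√(1 + 3cos²80°) = √(1 + 3·0.0302) = √1.0905 ≈ 1.0443.
E ≈ 6.109 × 1.044 = 6.379 N/C.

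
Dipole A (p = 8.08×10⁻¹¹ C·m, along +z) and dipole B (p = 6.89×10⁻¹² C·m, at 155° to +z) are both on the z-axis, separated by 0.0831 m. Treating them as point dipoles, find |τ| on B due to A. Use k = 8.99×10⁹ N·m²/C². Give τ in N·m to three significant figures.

The second dipole sits on the axis of the first, so the field there is axial: E₁ = 2kp₁/r³ along +z.
E₁ = 2(8.99×10⁹)(8.08×10⁻¹¹)/(0.0831)³ = 2532 N/C.
Torque on the second dipole: τ = p₂ E₁ sinθ.
τ = (6.89×10⁻¹²)(2532)·sin155° = 7.372×10⁻⁹ N·m.

τ ≈ 7.37×10⁻⁹ N·m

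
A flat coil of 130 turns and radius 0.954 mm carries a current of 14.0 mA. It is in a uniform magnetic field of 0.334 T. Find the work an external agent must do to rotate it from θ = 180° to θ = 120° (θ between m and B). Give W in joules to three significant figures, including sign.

W ≈ -8.69×10⁻⁷ J

m = NIA = NIπa² = 130·(0.0140)·π·(9.54×10⁻⁴)² = 5.204×10⁻⁶ A·m².
W_ext = ΔU = −mB cosθ₂ + mB cosθ₁ = mB(cosθ₁ − cosθ₂).
W = (5.204×10⁻⁶)(0.334)·(cos180° − cos120°) = (1.738×10⁻⁶)·(-0.5000) = -8.691×10⁻⁷ J.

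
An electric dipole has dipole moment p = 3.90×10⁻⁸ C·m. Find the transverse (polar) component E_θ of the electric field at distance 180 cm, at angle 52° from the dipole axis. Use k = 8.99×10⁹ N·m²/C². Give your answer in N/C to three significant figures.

E_θ ≈ 47.4 N/C

For a dipole, E_θ = (kp sinθ)/r³.
kp/r³ = (8.99×10⁹)(3.90×10⁻⁸)/(1.80)³ = 60.12 N/C.
E_θ = 60.12·sin52° = 47.37 N/C.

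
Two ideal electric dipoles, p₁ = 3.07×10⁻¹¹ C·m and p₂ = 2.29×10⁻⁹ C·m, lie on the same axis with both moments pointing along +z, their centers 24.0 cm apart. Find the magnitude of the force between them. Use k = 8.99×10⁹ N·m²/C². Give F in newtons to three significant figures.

F ≈ 1.14×10⁻⁶ N

On-axis field of dipole 1 at distance r: E = 2kp₁/r³. Force on dipole 2 is F = p₂·dE/dr (gradient along axis).
dE/dr = −6kp₁/r⁴, so |F| = 6kp₁p₂/r⁴ (attractive for aligned moments).
F = 6(8.99×10⁹)(3.07×10⁻¹¹)(2.29×10⁻⁹)/(0.240)⁴ = 1.143×10⁻⁶ N.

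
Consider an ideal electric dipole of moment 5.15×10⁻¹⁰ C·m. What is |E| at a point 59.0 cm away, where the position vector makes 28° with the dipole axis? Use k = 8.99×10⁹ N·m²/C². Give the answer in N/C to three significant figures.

E ≈ 41.2 N/C

At angle θ the dipole field magnitude is E = (kp/r³)·√(1 + 3cos²θ).
kp/r³ = (8.99×10⁹)(5.15×10⁻¹⁰) / (0.590)³ = 22.54 N/C.
√(1 + 3cos²28°) = √(1 + 3·0.7796) = √3.3388 ≈ 1.8272.
E ≈ 22.54 × 1.827 = 41.19 N/C.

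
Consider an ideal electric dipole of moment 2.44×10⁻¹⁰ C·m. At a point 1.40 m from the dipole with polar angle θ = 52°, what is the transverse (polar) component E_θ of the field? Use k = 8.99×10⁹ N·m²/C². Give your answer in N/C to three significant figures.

E_θ ≈ 0.630 N/C

For a dipole, E_θ = (kp sinθ)/r³.
kp/r³ = (8.99×10⁹)(2.44×10⁻¹⁰)/(1.40)³ = 0.7994 N/C.
E_θ = 0.7994·sin52° = 0.6299 N/C.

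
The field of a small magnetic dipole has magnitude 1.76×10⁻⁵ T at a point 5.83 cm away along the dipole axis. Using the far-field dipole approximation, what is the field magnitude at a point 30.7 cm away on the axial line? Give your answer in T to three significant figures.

B ≈ 1.21×10⁻⁷ T

Dipole fields scale as 1/r³ in the far field; the geometry is the same at both points.
B₂ = B₁ · (r₁/r₂)³ = 1.76×10⁻⁵ · (5.83/30.7)³.
(r₁/r₂)³ = (0.1899)³ = 0.006848.
B₂ ≈ 1.205×10⁻⁷ T.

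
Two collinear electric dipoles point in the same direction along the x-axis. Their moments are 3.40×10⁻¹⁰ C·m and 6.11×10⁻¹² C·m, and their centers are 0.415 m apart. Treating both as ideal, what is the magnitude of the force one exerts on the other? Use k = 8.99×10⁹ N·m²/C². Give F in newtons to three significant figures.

F ≈ 3.78×10⁻⁹ N

On-axis field of dipole 1 at distance r: E = 2kp₁/r³. Force on dipole 2 is F = p₂·dE/dr (gradient along axis).
dE/dr = −6kp₁/r⁴, so |F| = 6kp₁p₂/r⁴ (attractive for aligned moments).
F = 6(8.99×10⁹)(3.40×10⁻¹⁰)(6.11×10⁻¹²)/(0.415)⁴ = 3.778×10⁻⁹ N.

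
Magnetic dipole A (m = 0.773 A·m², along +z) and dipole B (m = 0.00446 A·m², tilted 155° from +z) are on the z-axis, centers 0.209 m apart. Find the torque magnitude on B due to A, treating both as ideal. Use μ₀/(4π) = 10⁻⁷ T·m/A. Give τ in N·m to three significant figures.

Dipole B is on the axis of dipole A, so B₁ there is axial: B₁ = (μ₀/4π)·2m₁/r³ along +z.
B₁ = 2(10⁻⁷)(0.773)/(0.209)³ = 1.693×10⁻⁵ T.
τ = m₂ B₁ sinθ.
τ = (0.00446)(1.693×10⁻⁵)·sin155° = 3.192×10⁻⁸ N·m.

τ ≈ 3.19×10⁻⁸ N·m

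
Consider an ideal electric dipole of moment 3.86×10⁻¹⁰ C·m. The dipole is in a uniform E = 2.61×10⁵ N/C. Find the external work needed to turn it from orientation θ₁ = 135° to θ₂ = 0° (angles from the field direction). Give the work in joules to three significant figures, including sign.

W ≈ -1.72×10⁻⁴ J

W_ext = ΔU = U(θ₂) − U(θ₁) = −pE cosθ₂ − (−pE cosθ₁) = pE(cosθ₁ − cosθ₂).
W = (3.86×10⁻¹⁰)(2.61×10⁵)·(cos135° − cos0°) = (1.007×10⁻⁴)·(-1.7071) = -1.720×10⁻⁴ J.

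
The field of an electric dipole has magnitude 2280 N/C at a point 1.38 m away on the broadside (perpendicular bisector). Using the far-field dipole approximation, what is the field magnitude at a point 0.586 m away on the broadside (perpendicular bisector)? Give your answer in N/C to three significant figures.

Dipole fields scale as 1/r³ in the far field; the geometry is the same at both points.
E₂ = E₁ · (r₁/r₂)³ = 2280 · (1.38/0.586)³.
(r₁/r₂)³ = (2.355)³ = 13.06.
E₂ ≈ 2.978×10⁴ N/C.

E ≈ 2.98×10⁴ N/C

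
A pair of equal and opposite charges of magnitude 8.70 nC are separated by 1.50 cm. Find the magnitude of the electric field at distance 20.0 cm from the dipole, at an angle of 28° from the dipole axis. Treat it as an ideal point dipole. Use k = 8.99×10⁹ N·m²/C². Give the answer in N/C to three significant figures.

Dipole moment p = qd = (8.70×10⁻⁹ C)(0.0150 m) = 1.305×10⁻¹⁰ C·m.
At angle θ the dipole field magnitude is E = (kp/r³)·√(1 + 3cos²θ).
kp/r³ = (8.99×10⁹)(1.305×10⁻¹⁰) / (0.200)³ = 146.6 N/C.
√(1 + 3cos²28°) = √(1 + 3·0.7796) = √3.3388 ≈ 1.8272.
E ≈ 146.6 × 1.827 = 268.0 N/C.

E ≈ 268 N/C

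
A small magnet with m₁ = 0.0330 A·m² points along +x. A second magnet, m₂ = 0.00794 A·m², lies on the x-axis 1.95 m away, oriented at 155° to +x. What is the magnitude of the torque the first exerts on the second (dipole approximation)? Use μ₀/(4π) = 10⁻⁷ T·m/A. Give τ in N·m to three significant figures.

τ ≈ 2.99×10⁻¹² N·m

Dipole B is on the axis of dipole A, so B₁ there is axial: B₁ = (μ₀/4π)·2m₁/r³ along +x.
B₁ = 2(10⁻⁷)(0.0330)/(1.95)³ = 8.901×10⁻¹⁰ T.
τ = m₂ B₁ sinθ.
τ = (0.00794)(8.901×10⁻¹⁰)·sin155° = 2.987×10⁻¹² N·m.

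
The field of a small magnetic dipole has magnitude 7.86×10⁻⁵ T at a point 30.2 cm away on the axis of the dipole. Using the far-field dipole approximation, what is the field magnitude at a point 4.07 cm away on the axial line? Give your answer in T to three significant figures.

Dipole fields scale as 1/r³ in the far field; the geometry is the same at both points.
B₂ = B₁ · (r₁/r₂)³ = 7.86×10⁻⁵ · (30.2/4.07)³.
(r₁/r₂)³ = (7.42)³ = 408.5.
B₂ ≈ 0.03211 T.

B ≈ 0.0321 T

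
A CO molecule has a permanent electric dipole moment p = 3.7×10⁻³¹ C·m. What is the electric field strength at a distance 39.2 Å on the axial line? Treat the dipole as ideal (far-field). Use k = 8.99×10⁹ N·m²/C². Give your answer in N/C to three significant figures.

On the dipole axis E = 2kp/r³.
E = 2·(8.99×10⁹)(3.70×10⁻³¹) / (3.92×10⁻⁹)³ = 1.104×10⁵ N/C.

E ≈ 1.10×10⁵ N/C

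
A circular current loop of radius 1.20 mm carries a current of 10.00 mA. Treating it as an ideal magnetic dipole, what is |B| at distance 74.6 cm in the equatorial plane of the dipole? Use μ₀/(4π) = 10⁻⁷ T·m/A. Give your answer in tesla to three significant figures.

Magnetic moment m = IA = Iπa² = (0.0100)·π·(0.00120)² = 4.524×10⁻⁸ A·m².
In the equatorial plane B = (μ₀/4π)·m/r³ (half the axial value).
B = (10⁻⁷)·(4.524×10⁻⁸) / (0.746)³ = 1.090×10⁻¹⁴ T.

B ≈ 1.09×10⁻¹⁴ T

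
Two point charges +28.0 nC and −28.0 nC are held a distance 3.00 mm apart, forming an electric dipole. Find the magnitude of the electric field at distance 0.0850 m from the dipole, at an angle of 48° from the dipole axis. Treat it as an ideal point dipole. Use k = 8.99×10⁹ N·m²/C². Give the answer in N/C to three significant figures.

E ≈ 1880 N/C

Dipole moment p = qd = (2.80×10⁻⁸ C)(0.00300 m) = 8.40×10⁻¹¹ C·m.
At angle θ the dipole field magnitude is E = (kp/r³)·√(1 + 3cos²θ).
kp/r³ = (8.99×10⁹)(8.40×10⁻¹¹) / (0.0850)³ = 1230 N/C.
√(1 + 3cos²48°) = √(1 + 3·0.4477) = √2.3432 ≈ 1.5308.
E ≈ 1230 × 1.531 = 1882 N/C.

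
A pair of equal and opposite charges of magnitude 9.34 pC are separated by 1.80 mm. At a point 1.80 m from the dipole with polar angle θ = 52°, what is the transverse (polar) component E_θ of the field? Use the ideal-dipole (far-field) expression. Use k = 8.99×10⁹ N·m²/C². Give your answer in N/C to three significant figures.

E_θ ≈ 2.04×10⁻⁵ N/C

Dipole moment p = qd = (9.34×10⁻¹² C)(0.00180 m) = 1.681×10⁻¹⁴ C·m.
For a dipole, E_θ = (kp sinθ)/r³.
kp/r³ = (8.99×10⁹)(1.681×10⁻¹⁴)/(1.80)³ = 2.591×10⁻⁵ N/C.
E_θ = 2.591×10⁻⁵·sin52° = 2.042×10⁻⁵ N/C.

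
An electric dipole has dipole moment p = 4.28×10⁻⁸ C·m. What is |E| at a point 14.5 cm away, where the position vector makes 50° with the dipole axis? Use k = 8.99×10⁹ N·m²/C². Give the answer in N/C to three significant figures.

At angle θ the dipole field magnitude is E = (kp/r³)·√(1 + 3cos²θ).
kp/r³ = (8.99×10⁹)(4.28×10⁻⁸) / (0.145)³ = 1.262×10⁵ N/C.
√(1 + 3cos²50°) = √(1 + 3·0.4132) = √2.2395 ≈ 1.4965.
E ≈ 1.262×10⁵ × 1.497 = 1.889×10⁵ N/C.

E ≈ 1.89×10⁵ N/C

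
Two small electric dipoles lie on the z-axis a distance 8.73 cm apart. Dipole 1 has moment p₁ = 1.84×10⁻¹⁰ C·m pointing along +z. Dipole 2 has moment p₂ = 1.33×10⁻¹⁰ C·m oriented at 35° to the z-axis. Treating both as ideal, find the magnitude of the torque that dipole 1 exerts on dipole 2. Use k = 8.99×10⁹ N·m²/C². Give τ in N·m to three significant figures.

τ ≈ 3.79×10⁻⁷ N·m

The second dipole sits on the axis of the first, so the field there is axial: E₁ = 2kp₁/r³ along +z.
E₁ = 2(8.99×10⁹)(1.84×10⁻¹⁰)/(0.0873)³ = 4972 N/C.
Torque on the second dipole: τ = p₂ E₁ sinθ.
τ = (1.33×10⁻¹⁰)(4972)·sin35° = 3.793×10⁻⁷ N·m.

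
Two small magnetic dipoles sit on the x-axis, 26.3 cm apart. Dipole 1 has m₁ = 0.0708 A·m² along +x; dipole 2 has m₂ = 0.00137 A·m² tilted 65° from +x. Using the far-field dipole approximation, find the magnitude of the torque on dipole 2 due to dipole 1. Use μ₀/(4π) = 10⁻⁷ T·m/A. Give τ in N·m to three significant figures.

Dipole B is on the axis of dipole A, so B₁ there is axial: B₁ = (μ₀/4π)·2m₁/r³ along +x.
B₁ = 2(10⁻⁷)(0.0708)/(0.263)³ = 7.784×10⁻⁷ T.
τ = m₂ B₁ sinθ.
τ = (0.00137)(7.784×10⁻⁷)·sin65° = 9.665×10⁻¹⁰ N·m.

τ ≈ 9.66×10⁻¹⁰ N·m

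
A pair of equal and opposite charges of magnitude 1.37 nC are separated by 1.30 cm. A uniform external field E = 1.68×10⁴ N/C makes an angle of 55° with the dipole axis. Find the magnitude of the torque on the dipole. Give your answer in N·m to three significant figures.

Dipole moment p = qd = (1.37×10⁻⁹ C)(0.0130 m) = 1.781×10⁻¹¹ C·m.
Torque on an electric dipole: τ = pE sinθ.
τ = (1.781×10⁻¹¹)(1.68×10⁴)·sin55° = 2.451×10⁻⁷ N·m.

τ ≈ 2.45×10⁻⁷ N·m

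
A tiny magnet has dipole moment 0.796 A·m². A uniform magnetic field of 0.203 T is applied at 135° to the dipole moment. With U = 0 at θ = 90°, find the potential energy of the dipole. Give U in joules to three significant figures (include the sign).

U = −m·B = −mB cosθ.
U = −(0.796)(0.203)·cos135° = 0.1143 J.

U ≈ 0.114 J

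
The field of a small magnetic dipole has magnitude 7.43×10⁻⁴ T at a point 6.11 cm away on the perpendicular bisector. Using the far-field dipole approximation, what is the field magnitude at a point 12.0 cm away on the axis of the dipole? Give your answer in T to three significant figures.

B ≈ 1.96×10⁻⁴ T

Dipole fields scale as 1/r³ in the far field.
The axial field is twice the equatorial field at the same r, so the geometry factor is 2/1.
B₂ = B₁ · (2/1) · (r₁/r₂)³ = 7.43×10⁻⁴ · 2 · (6.11/12.0)³.
(r₁/r₂)³ = (0.5092)³ = 0.132.
B₂ ≈ 1.962×10⁻⁴ T.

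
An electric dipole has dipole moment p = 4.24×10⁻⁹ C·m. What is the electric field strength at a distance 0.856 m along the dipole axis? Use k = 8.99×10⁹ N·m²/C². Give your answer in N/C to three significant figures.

E ≈ 122 N/C

On the dipole axis E = 2kp/r³.
E = 2·(8.99×10⁹)(4.24×10⁻⁹) / (0.856)³ = 121.5 N/C.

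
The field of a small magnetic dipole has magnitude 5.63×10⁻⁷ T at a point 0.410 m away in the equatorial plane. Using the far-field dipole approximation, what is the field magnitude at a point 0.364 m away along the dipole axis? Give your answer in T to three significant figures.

B ≈ 1.61×10⁻⁶ T

Dipole fields scale as 1/r³ in the far field.
The axial field is twice the equatorial field at the same r, so the geometry factor is 2/1.
B₂ = B₁ · (2/1) · (r₁/r₂)³ = 5.63×10⁻⁷ · 2 · (0.410/0.364)³.
(r₁/r₂)³ = (1.126)³ = 1.429.
B₂ ≈ 1.609×10⁻⁶ T.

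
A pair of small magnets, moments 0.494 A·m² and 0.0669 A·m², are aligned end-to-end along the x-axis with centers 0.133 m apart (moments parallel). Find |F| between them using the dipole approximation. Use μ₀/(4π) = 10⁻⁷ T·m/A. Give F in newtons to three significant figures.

On-axis B of dipole 1: B = (μ₀/4π)·2m₁/r³. Force on dipole 2: F = m₂·dB/dr.
dB/dr = −(μ₀/4π)·6m₁/r⁴, so |F| = (μ₀/4π)·6m₁m₂/r⁴.
F = 6(10⁻⁷)(0.494)(0.0669)/(0.133)⁴ = 6.337×10⁻⁵ N.

F ≈ 6.34×10⁻⁵ N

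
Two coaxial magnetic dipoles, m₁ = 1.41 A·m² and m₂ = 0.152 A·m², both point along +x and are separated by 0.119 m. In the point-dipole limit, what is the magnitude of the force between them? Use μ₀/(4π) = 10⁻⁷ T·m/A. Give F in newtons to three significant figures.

F ≈ 6.41×10⁻⁴ N

On-axis B of dipole 1: B = (μ₀/4π)·2m₁/r³. Force on dipole 2: F = m₂·dB/dr.
dB/dr = −(μ₀/4π)·6m₁/r⁴, so |F| = (μ₀/4π)·6m₁m₂/r⁴.
F = 6(10⁻⁷)(1.41)(0.152)/(0.119)⁴ = 6.412×10⁻⁴ N.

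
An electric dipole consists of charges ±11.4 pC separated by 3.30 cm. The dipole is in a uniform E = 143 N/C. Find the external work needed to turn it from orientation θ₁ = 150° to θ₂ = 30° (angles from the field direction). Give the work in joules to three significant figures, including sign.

W ≈ -9.32×10⁻¹¹ J

Dipole moment p = qd = (1.14×10⁻¹¹ C)(0.0330 m) = 3.762×10⁻¹³ C·m.
W_ext = ΔU = U(θ₂) − U(θ₁) = −pE cosθ₂ − (−pE cosθ₁) = pE(cosθ₁ − cosθ₂).
W = (3.762×10⁻¹³)(143)·(cos150° − cos30°) = (5.380×10⁻¹¹)·(-1.7321) = -9.318×10⁻¹¹ J.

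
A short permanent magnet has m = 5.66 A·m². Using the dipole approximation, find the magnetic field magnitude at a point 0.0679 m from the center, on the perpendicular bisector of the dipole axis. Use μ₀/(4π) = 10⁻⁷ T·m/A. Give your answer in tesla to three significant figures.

B ≈ 0.00181 T

In the equatorial plane B = (μ₀/4π)·m/r³ (half the axial value).
B = (10⁻⁷)·(5.66) / (0.0679)³ = 0.001808 T.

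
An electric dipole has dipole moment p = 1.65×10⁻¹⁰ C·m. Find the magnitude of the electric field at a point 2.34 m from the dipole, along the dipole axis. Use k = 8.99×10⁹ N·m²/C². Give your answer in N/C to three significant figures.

On the dipole axis E = 2kp/r³.
E = 2·(8.99×10⁹)(1.65×10⁻¹⁰) / (2.34)³ = 0.2315 N/C.

E ≈ 0.232 N/C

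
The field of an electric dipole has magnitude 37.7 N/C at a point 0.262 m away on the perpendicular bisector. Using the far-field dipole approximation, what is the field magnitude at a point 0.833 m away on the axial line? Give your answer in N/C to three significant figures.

E ≈ 2.35 N/C

Dipole fields scale as 1/r³ in the far field.
The axial field is twice the equatorial field at the same r, so the geometry factor is 2/1.
E₂ = E₁ · (2/1) · (r₁/r₂)³ = 37.7 · 2 · (0.262/0.833)³.
(r₁/r₂)³ = (0.3145)³ = 0.03111.
E₂ ≈ 2.346 N/C.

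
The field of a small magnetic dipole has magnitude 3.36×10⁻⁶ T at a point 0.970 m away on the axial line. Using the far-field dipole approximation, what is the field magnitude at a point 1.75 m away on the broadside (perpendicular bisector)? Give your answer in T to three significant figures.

B ≈ 2.86×10⁻⁷ T

Dipole fields scale as 1/r³ in the far field.
The axial field is twice the equatorial field at the same r, so the geometry factor is 1/2.
B₂ = B₁ · (1/2) · (r₁/r₂)³ = 3.36×10⁻⁶ · 0.5 · (0.970/1.75)³.
(r₁/r₂)³ = (0.5543)³ = 0.1703.
B₂ ≈ 2.861×10⁻⁷ T.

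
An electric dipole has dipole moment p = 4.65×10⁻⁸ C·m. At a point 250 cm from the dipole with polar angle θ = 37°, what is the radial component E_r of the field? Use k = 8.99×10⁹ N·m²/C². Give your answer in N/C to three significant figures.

E_r ≈ 42.7 N/C

For a dipole, E_r = (2kp cosθ)/r³.
kp/r³ = (8.99×10⁹)(4.65×10⁻⁸)/(2.50)³ = 26.75 N/C.
E_r = 2·26.75·cos37° = 42.73 N/C.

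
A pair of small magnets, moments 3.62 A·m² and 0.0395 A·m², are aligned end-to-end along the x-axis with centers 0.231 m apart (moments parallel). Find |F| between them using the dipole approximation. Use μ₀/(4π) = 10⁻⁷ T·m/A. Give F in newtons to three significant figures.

On-axis B of dipole 1: B = (μ₀/4π)·2m₁/r³. Force on dipole 2: F = m₂·dB/dr.
dB/dr = −(μ₀/4π)·6m₁/r⁴, so |F| = (μ₀/4π)·6m₁m₂/r⁴.
F = 6(10⁻⁷)(3.62)(0.0395)/(0.231)⁴ = 3.013×10⁻⁵ N.

F ≈ 3.01×10⁻⁵ N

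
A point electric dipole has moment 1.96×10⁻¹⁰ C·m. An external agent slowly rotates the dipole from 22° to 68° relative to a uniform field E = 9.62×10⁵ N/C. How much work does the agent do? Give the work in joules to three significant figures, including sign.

W_ext = ΔU = U(θ₂) − U(θ₁) = −pE cosθ₂ − (−pE cosθ₁) = pE(cosθ₁ − cosθ₂).
W = (1.96×10⁻¹⁰)(9.62×10⁵)·(cos22° − cos68°) = (1.886×10⁻⁴)·(+0.5526) = 1.042×10⁻⁴ J.

W ≈ 1.04×10⁻⁴ J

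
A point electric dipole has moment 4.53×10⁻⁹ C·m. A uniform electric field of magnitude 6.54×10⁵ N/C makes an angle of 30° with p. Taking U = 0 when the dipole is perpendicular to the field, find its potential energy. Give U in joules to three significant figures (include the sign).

U = −p·E = −pE cosθ.
U = −(4.53×10⁻⁹)(6.54×10⁵)·cos30° = -0.002566 J.

U ≈ -0.00257 J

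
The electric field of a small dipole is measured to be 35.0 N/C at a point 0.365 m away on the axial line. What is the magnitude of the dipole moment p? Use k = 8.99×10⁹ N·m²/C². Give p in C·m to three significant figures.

p ≈ 9.47×10⁻¹¹ C·m

On axis E = 2kp/r³, so p = Er³/(2k).
p = (35.0)·(0.365)³ / (2·8.99×10⁹) = 9.466×10⁻¹¹ C·m.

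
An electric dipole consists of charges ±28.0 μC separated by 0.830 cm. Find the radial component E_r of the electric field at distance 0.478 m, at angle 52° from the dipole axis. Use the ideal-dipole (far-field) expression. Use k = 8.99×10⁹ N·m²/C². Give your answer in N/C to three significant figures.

E_r ≈ 2.36×10⁴ N/C

Dipole moment p = qd = (2.80×10⁻⁵ C)(0.00830 m) = 2.324×10⁻⁷ C·m.
For a dipole, E_r = (2kp cosθ)/r³.
kp/r³ = (8.99×10⁹)(2.324×10⁻⁷)/(0.478)³ = 1.913×10⁴ N/C.
E_r = 2·1.913×10⁴·cos52° = 2.356×10⁴ N/C.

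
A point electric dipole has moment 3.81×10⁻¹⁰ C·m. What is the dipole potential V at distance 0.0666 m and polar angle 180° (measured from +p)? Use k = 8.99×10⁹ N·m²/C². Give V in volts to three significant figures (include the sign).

The dipole potential is V = kp cosθ / r².
V = (8.99×10⁹)(3.81×10⁻¹⁰)·cos180° / (0.0666)² = -772.2 V.

V ≈ -772 V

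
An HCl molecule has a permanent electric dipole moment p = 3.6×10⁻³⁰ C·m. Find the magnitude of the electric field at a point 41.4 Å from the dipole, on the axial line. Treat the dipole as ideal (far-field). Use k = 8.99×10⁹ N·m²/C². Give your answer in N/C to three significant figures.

E ≈ 9.12×10⁵ N/C

On the dipole axis E = 2kp/r³.
E = 2·(8.99×10⁹)(3.60×10⁻³⁰) / (4.14×10⁻⁹)³ = 9.122×10⁵ N/C.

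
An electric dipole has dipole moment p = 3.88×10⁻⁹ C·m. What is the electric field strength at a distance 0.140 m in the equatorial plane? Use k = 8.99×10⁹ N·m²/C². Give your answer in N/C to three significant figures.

On the perpendicular bisector E = kp/r³ (half the axial value at the same distance).
E = (8.99×10⁹)(3.88×10⁻⁹) / (0.140)³ = 1.271×10⁴ N/C.

E ≈ 1.27×10⁴ N/C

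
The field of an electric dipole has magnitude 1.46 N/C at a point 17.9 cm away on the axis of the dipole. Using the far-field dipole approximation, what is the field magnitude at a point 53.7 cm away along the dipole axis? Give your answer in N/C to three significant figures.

E ≈ 0.0541 N/C

Dipole fields scale as 1/r³ in the far field; the geometry is the same at both points.
E₂ = E₁ · (r₁/r₂)³ = 1.46 · (17.9/53.7)³.
(r₁/r₂)³ = (0.3333)³ = 0.03704.
E₂ ≈ 0.05407 N/C.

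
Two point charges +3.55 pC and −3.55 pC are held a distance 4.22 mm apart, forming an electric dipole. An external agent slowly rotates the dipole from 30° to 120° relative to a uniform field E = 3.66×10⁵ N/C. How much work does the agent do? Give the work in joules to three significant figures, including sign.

Dipole moment p = qd = (3.55×10⁻¹² C)(0.00422 m) = 1.498×10⁻¹⁴ C·m.
W_ext = ΔU = U(θ₂) − U(θ₁) = −pE cosθ₂ − (−pE cosθ₁) = pE(cosθ₁ − cosθ₂).
W = (1.498×10⁻¹⁴)(3.66×10⁵)·(cos30° − cos120°) = (5.483×10⁻⁹)·(+1.3660) = 7.489×10⁻⁹ J.

W ≈ 7.49×10⁻⁹ J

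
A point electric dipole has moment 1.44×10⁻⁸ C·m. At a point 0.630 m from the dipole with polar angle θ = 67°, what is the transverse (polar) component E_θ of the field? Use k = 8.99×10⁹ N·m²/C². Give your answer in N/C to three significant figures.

E_θ ≈ 477 N/C

For a dipole, E_θ = (kp sinθ)/r³.
kp/r³ = (8.99×10⁹)(1.44×10⁻⁸)/(0.630)³ = 517.7 N/C.
E_θ = 517.7·sin67° = 476.6 N/C.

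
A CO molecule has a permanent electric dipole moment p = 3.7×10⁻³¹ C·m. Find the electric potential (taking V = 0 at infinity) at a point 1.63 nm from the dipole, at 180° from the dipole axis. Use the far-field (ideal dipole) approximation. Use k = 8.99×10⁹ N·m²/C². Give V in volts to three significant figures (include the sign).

The dipole potential is V = kp cosθ / r².
V = (8.99×10⁹)(3.70×10⁻³¹)·cos180° / (1.63×10⁻⁹)² = -0.001252 V.

V ≈ -0.00125 V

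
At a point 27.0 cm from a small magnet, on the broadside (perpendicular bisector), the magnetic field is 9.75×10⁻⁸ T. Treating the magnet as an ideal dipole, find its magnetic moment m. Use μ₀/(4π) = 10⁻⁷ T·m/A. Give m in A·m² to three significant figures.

m ≈ 0.0192 A·m²

In the equatorial plane B = (μ₀/4π)·m/r³, so m = Br³·4π/(μ₀).
m = (9.75×10⁻⁸)·(0.270)³ / (10⁻⁷) = 0.01919 A·m².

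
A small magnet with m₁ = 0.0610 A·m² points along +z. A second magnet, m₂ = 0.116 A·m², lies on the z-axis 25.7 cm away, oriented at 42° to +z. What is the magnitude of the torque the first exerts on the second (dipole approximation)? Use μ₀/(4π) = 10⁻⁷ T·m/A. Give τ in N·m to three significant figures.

τ ≈ 5.58×10⁻⁸ N·m

Dipole B is on the axis of dipole A, so B₁ there is axial: B₁ = (μ₀/4π)·2m₁/r³ along +z.
B₁ = 2(10⁻⁷)(0.0610)/(0.257)³ = 7.187×10⁻⁷ T.
τ = m₂ B₁ sinθ.
τ = (0.116)(7.187×10⁻⁷)·sin42° = 5.579×10⁻⁸ N·m.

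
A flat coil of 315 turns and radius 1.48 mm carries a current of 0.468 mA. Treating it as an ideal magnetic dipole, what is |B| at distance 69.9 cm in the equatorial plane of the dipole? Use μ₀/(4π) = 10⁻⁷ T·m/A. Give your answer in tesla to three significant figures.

m = NIA = NIπa² = 315·(4.68×10⁻⁴)·π·(0.00148)² = 1.014×10⁻⁶ A·m².
In the equatorial plane B = (μ₀/4π)·m/r³ (half the axial value).
B = (10⁻⁷)·(1.014×10⁻⁶) / (0.699)³ = 2.969×10⁻¹³ T.

B ≈ 2.97×10⁻¹³ T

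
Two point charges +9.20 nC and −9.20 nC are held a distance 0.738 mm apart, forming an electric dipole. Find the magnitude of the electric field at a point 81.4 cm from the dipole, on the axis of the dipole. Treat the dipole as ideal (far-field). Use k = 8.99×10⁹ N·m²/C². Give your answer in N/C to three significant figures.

Dipole moment p = qd = (9.20×10⁻⁹ C)(7.38×10⁻⁴ m) = 6.79×10⁻¹² C·m.
On the dipole axis E = 2kp/r³.
E = 2·(8.99×10⁹)(6.79×10⁻¹²) / (0.814)³ = 0.2264 N/C.

E ≈ 0.226 N/C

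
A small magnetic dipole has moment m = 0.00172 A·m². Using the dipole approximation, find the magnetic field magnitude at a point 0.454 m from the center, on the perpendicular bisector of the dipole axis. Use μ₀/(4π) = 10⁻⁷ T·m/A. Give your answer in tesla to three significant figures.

In the equatorial plane B = (μ₀/4π)·m/r³ (half the axial value).
B = (10⁻⁷)·(0.00172) / (0.454)³ = 1.838×10⁻⁹ T.

B ≈ 1.84×10⁻⁹ T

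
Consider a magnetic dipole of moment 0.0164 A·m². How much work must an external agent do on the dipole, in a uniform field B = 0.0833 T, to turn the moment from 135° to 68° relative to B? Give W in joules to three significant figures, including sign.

W_ext = ΔU = −mB cosθ₂ + mB cosθ₁ = mB(cosθ₁ − cosθ₂).
W = (0.0164)(0.0833)·(cos135° − cos68°) = (0.001366)·(-1.0817) = -0.001478 J.

W ≈ -0.00148 J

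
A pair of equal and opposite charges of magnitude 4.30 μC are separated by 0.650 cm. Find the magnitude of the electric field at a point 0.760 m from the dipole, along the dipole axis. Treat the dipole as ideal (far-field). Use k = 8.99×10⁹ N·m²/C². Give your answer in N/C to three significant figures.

Dipole moment p = qd = (4.30×10⁻⁶ C)(0.00650 m) = 2.795×10⁻⁸ C·m.
On the dipole axis E = 2kp/r³.
E = 2·(8.99×10⁹)(2.795×10⁻⁸) / (0.760)³ = 1145 N/C.

E ≈ 1140 N/C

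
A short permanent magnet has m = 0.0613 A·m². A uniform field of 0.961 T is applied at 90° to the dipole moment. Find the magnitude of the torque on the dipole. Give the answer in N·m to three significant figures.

Torque on a magnetic dipole: τ = mB sinθ.
τ = (0.0613)(0.961)·sin90° = 0.05891 N·m.

τ ≈ 0.0589 N·m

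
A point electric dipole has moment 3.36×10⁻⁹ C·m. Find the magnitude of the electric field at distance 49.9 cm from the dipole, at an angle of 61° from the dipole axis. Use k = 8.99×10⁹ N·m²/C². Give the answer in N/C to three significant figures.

E ≈ 317 N/C

At angle θ the dipole field magnitude is E = (kp/r³)·√(1 + 3cos²θ).
kp/r³ = (8.99×10⁹)(3.36×10⁻⁹) / (0.499)³ = 243.1 N/C.
√(1 + 3cos²61°) = √(1 + 3·0.2350) = √1.7051 ≈ 1.3058.
E ≈ 243.1 × 1.306 = 317.4 N/C.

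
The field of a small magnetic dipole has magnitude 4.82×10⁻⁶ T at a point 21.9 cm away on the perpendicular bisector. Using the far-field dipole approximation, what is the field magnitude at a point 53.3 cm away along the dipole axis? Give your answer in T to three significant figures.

Dipole fields scale as 1/r³ in the far field.
The axial field is twice the equatorial field at the same r, so the geometry factor is 2/1.
B₂ = B₁ · (2/1) · (r₁/r₂)³ = 4.82×10⁻⁶ · 2 · (21.9/53.3)³.
(r₁/r₂)³ = (0.4109)³ = 0.06937.
B₂ ≈ 6.687×10⁻⁷ T.

B ≈ 6.69×10⁻⁷ T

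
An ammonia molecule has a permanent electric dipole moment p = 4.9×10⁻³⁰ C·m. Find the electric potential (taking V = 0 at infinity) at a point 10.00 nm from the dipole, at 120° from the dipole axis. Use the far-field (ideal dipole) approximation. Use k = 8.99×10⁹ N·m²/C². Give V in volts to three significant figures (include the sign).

The dipole potential is V = kp cosθ / r².
V = (8.99×10⁹)(4.90×10⁻³⁰)·cos120° / (1.00×10⁻⁸)² = -2.203×10⁻⁴ V.

V ≈ -2.20×10⁻⁴ V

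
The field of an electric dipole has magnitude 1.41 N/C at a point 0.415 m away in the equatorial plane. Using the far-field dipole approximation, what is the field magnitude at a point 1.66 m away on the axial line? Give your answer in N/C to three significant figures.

Dipole fields scale as 1/r³ in the far field.
The axial field is twice the equatorial field at the same r, so the geometry factor is 2/1.
E₂ = E₁ · (2/1) · (r₁/r₂)³ = 1.41 · 2 · (0.415/1.66)³.
(r₁/r₂)³ = (0.25)³ = 0.01562.
E₂ ≈ 0.04406 N/C.

E ≈ 0.0441 N/C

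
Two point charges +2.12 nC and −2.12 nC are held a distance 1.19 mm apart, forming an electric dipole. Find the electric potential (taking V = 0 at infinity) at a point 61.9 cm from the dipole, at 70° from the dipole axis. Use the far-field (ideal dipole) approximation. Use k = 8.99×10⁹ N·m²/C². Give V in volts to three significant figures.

V ≈ 0.0202 V

Dipole moment p = qd = (2.12×10⁻⁹ C)(0.00119 m) = 2.523×10⁻¹² C·m.
The dipole potential is V = kp cosθ / r².
V = (8.99×10⁹)(2.523×10⁻¹²)·cos70° / (0.619)² = 0.02025 V.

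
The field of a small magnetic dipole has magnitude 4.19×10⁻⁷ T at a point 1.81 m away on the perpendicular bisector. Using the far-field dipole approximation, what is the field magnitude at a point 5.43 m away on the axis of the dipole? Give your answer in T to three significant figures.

B ≈ 3.10×10⁻⁸ T

Dipole fields scale as 1/r³ in the far field.
The axial field is twice the equatorial field at the same r, so the geometry factor is 2/1.
B₂ = B₁ · (2/1) · (r₁/r₂)³ = 4.19×10⁻⁷ · 2 · (1.81/5.43)³.
(r₁/r₂)³ = (0.3333)³ = 0.03704.
B₂ ≈ 3.104×10⁻⁸ T.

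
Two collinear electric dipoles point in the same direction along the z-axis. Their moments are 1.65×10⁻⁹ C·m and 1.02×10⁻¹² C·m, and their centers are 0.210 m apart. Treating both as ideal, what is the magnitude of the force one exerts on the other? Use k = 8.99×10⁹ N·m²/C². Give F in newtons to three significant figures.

On-axis field of dipole 1 at distance r: E = 2kp₁/r³. Force on dipole 2 is F = p₂·dE/dr (gradient along axis).
dE/dr = −6kp₁/r⁴, so |F| = 6kp₁p₂/r⁴ (attractive for aligned moments).
F = 6(8.99×10⁹)(1.65×10⁻⁹)(1.02×10⁻¹²)/(0.210)⁴ = 4.668×10⁻⁸ N.

F ≈ 4.67×10⁻⁸ N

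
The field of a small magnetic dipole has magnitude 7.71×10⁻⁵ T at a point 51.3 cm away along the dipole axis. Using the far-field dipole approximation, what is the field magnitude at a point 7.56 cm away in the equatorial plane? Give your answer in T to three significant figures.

B ≈ 0.0120 T

Dipole fields scale as 1/r³ in the far field.
The axial field is twice the equatorial field at the same r, so the geometry factor is 1/2.
B₂ = B₁ · (1/2) · (r₁/r₂)³ = 7.71×10⁻⁵ · 0.5 · (51.3/7.56)³.
(r₁/r₂)³ = (6.786)³ = 312.5.
B₂ ≈ 0.01205 T.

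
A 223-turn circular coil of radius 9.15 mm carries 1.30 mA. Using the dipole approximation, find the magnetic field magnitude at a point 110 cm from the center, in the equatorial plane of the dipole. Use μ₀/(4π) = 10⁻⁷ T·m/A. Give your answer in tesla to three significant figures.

m = NIA = NIπa² = 223·(0.00130)·π·(0.00915)² = 7.625×10⁻⁵ A·m².
In the equatorial plane B = (μ₀/4π)·m/r³ (half the axial value).
B = (10⁻⁷)·(7.625×10⁻⁵) / (1.10)³ = 5.729×10⁻¹² T.

B ≈ 5.73×10⁻¹² T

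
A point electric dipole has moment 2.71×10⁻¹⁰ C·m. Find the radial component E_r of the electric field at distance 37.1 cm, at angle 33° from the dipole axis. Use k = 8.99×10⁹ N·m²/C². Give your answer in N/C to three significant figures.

For a dipole, E_r = (2kp cosθ)/r³.
kp/r³ = (8.99×10⁹)(2.71×10⁻¹⁰)/(0.371)³ = 47.71 N/C.
E_r = 2·47.71·cos33° = 80.03 N/C.

E_r ≈ 80.0 N/C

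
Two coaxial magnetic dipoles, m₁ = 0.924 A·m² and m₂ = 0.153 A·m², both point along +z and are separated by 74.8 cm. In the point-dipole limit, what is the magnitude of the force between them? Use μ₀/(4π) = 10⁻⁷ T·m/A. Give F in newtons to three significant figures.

On-axis B of dipole 1: B = (μ₀/4π)·2m₁/r³. Force on dipole 2: F = m₂·dB/dr.
dB/dr = −(μ₀/4π)·6m₁/r⁴, so |F| = (μ₀/4π)·6m₁m₂/r⁴.
F = 6(10⁻⁷)(0.924)(0.153)/(0.748)⁴ = 2.710×10⁻⁷ N.

F ≈ 2.71×10⁻⁷ N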